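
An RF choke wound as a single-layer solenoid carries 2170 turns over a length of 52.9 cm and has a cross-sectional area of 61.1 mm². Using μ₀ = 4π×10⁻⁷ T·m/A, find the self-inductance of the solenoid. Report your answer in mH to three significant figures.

A = 61.1 mm² = 6.110×10^-5 m².
For a long solenoid, L = μ₀N²A/ℓ.
L = (4π×10⁻⁷)(2170)²(6.110×10^-5)/(0.529 m) = 6.8346×10^-4 H.

L ≈ 0.683 mH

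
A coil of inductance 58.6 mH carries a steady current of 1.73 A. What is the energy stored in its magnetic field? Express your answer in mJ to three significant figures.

Stored magnetic energy: U = ½LI².
U = ½(5.860×10^-2 H)(1.73 A)² = 8.769×10^-2 J.

U ≈ 87.7 mJ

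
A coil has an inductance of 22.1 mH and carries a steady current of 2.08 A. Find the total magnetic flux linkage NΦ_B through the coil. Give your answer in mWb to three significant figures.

From L = NΦ_B/I, the flux linkage is NΦ_B = LI.
NΦ_B = (2.210×10^-2 H)(2.08 A) = 4.597×10^-2 Wb.

NΦ_B ≈ 46.0 mWb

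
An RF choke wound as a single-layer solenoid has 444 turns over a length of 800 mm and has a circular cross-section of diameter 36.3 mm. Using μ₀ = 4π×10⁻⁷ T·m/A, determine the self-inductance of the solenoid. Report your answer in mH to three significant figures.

A = π(d/2)² = π(1.815×10^-2 m)² = 1.0349×10^-3 m².
For a long solenoid, L = μ₀N²A/ℓ.
L = (4π×10⁻⁷)(444)²(1.0349×10^-3)/(0.8 m) = 3.2047×10^-4 H.

L ≈ 0.320 mH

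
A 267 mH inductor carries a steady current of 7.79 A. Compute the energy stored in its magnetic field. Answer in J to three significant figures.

U ≈ 8.10 J

Stored magnetic energy: U = ½LI².
U = ½(0.267 H)(7.79 A)² = 8.101 J.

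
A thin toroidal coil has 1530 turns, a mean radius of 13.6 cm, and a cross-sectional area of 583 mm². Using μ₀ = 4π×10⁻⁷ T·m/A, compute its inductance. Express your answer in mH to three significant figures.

L ≈ 2.01 mH

For a thin toroid, L = μ₀N²A/(2πR).
L = (4π×10⁻⁷)(1530)²(5.830×10^-4) / (2π×0.136 m) = 2.007×10^-3 H.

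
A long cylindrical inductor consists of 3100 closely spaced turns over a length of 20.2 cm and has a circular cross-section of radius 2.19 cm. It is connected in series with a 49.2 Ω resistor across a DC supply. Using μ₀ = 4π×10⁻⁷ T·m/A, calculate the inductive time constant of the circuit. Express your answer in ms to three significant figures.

A = πr² = π(2.190×10^-2 m)² = 1.507×10^-3 m².
L = μ₀N²A/ℓ = (4π×10⁻⁷)(3100)²(1.507×10^-3)/(0.202) = 9.008×10^-2 H.
τ = L/R = (9.008×10^-2)/(49.2) = 1.831×10^-3 s.

τ ≈ 1.83 ms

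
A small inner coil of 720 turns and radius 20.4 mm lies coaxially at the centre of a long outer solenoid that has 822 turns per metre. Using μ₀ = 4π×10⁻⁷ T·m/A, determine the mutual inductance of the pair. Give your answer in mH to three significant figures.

The outer solenoid produces a uniform field B₁ = μ₀n₁I₁ across the inner coil,
so the flux linkage is N₂Φ = N₂B₁A₂ = μ₀n₁N₂A₂·I₁, giving M = μ₀n₁N₂A₂.
A₂ = πr² = π(2.040×10^-2 m)² = 1.307×10^-3 m².
M = (4π×10⁻⁷)(822)(720)(1.307×10^-3) = 9.724×10^-4 H.

M ≈ 0.972 mH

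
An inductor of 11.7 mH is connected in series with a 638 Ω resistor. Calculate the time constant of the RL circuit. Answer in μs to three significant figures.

τ ≈ 18.3 μs

τ = L/R = (1.170×10^-2 H)/(638 Ω) = 1.834×10^-5 s.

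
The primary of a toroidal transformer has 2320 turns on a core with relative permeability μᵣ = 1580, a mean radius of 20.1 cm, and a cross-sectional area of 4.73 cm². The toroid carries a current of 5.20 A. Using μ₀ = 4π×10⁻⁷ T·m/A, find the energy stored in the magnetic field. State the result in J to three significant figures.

L = μ₀μᵣN²A/(2πR) = (4π×10⁻⁷)(1580)(2320)²(4.730×10^-4)/(2π×0.201) = 4.002 H.
U = ½LI² = ½(4.002)(5.20)² = 54.11 J.

U ≈ 54.1 J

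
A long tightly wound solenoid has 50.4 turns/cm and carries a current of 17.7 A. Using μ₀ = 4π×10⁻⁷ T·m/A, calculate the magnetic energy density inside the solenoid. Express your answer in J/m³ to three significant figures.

B = μ₀nI = (4π×10⁻⁷)(5.040×10^3)(17.7) = 0.1121 T.
u = B²/(2μ₀) = (0.1121)²/(2×4π×10⁻⁷) = 5.000×10^3 J/m³.

u ≈ 5000 J/m³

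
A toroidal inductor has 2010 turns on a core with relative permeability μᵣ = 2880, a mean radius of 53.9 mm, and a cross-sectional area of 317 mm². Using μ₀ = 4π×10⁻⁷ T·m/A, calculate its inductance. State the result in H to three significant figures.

For a thin toroid, L = μ₀μᵣN²A/(2πR).
L = (4π×10⁻⁷)(2880)(2010)²(3.170×10^-4) / (2π×5.390×10^-2 m) = 13.69 H.

L ≈ 13.7 H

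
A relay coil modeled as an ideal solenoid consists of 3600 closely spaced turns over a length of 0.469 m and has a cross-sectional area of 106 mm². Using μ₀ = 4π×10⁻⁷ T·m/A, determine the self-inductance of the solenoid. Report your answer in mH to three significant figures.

A = 106 mm² = 1.060×10^-4 m².
For a long solenoid, L = μ₀N²A/ℓ.
L = (4π×10⁻⁷)(3600)²(1.060×10^-4)/(0.469 m) = 3.681×10^-3 H.

L ≈ 3.68 mH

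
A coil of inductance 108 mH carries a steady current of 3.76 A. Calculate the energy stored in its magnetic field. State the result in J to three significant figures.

Stored magnetic energy: U = ½LI².
U = ½(0.108 H)(3.76 A)² = 0.7634 J.

U ≈ 0.763 J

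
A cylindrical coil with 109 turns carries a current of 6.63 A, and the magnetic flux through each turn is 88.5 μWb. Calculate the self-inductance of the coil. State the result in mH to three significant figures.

L ≈ 1.45 mH

Self-inductance is defined by L = NΦ_B/I (flux linkage over current).
L = (109)(8.850×10^-5 Wb)/(6.63 A) = 1.45498×10^-3 H.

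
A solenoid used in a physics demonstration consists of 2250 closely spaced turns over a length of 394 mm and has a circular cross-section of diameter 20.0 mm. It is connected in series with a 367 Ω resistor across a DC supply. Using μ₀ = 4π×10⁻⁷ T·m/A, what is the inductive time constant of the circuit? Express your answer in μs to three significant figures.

A = π(d/2)² = π(1.000×10^-2 m)² = 3.142×10^-4 m².
L = μ₀N²A/ℓ = (4π×10⁻⁷)(2250)²(3.142×10^-4)/(0.394) = 5.073×10^-3 H.
τ = L/R = (5.073×10^-3)/(367) = 1.382×10^-5 s.

τ ≈ 13.8 μs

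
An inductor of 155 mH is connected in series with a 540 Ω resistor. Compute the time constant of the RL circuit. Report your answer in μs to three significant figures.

τ ≈ 287 μs

τ = L/R = (0.155 H)/(540 Ω) = 2.870×10^-4 s.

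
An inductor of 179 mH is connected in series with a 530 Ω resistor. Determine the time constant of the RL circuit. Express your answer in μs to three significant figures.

τ ≈ 338 μs

τ = L/R = (0.179 H)/(530 Ω) = 3.377×10^-4 s.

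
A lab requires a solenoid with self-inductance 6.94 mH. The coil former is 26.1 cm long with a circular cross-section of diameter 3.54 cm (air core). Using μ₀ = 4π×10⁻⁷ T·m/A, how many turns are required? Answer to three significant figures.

A = π(d/2)² = π(1.770×10^-2 m)² = 9.842×10^-4 m².
From L = μ₀N²A/ℓ, N = √(Lℓ / (μ₀A)).
N = √[(6.940×10^-3)(0.261) / ((4π×10⁻⁷)×9.842×10^-4)] = √(1.4645×10^6) ≈ 1210.2.

N ≈ 1210 turns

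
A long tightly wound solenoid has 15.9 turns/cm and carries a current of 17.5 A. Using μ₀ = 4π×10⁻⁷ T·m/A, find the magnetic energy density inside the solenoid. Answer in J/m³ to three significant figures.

u ≈ 486 J/m³

B = μ₀nI = (4π×10⁻⁷)(1.590×10^3)(17.5) = 3.497×10^-2 T.
u = B²/(2μ₀) = (3.497×10^-2)²/(2×4π×10⁻⁷) = 486.46 J/m³.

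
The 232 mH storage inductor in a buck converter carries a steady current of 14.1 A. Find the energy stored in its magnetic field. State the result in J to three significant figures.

U ≈ 23.1 J

Stored magnetic energy: U = ½LI².
U = ½(0.232 H)(14.1 A)² = 23.06 J.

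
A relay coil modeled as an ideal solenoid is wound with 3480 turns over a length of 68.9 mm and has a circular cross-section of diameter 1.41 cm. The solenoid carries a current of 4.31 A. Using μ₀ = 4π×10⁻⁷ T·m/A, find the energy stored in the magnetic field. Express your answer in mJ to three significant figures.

U ≈ 320 mJ

A = π(d/2)² = π(7.050×10^-3 m)² = 1.561×10^-4 m².
L = μ₀N²A/ℓ = (4π×10⁻⁷)(3480)²(1.561×10^-4)/(6.890×10^-2) = 3.449×10^-2 H.
U = ½LI² = ½(3.449×10^-2)(4.31)² = 0.3203 J.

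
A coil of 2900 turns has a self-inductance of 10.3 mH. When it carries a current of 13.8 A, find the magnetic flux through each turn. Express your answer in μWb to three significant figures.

From L = NΦ_B/I, the flux per turn is Φ_B = LI/N.
Φ_B = (1.030×10^-2 H)(13.8 A)/2900 = 4.901×10^-5 Wb.

Φ_B ≈ 49.0 μWb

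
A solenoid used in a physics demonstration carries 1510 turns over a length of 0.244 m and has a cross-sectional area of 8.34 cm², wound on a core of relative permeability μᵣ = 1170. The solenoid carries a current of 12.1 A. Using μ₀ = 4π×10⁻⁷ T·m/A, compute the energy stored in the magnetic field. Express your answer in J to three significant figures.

A = 8.34 cm² = 8.340×10^-4 m².
L = μ₀μᵣN²A/ℓ = (4π×10⁻⁷)(1170)(1510)²(8.340×10^-4)/(0.244) = 11.46 H.
U = ½LI² = ½(11.46)(12.1)² = 838.8 J.

U ≈ 839 J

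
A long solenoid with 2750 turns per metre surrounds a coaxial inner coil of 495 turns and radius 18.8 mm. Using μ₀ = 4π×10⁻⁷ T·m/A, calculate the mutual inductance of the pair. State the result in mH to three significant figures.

The outer solenoid produces a uniform field B₁ = μ₀n₁I₁ across the inner coil,
so the flux linkage is N₂Φ = N₂B₁A₂ = μ₀n₁N₂A₂·I₁, giving M = μ₀n₁N₂A₂.
A₂ = πr² = π(1.880×10^-2 m)² = 1.110×10^-3 m².
M = (4π×10⁻⁷)(2750)(495)(1.110×10^-3) = 1.899×10^-3 H.

M ≈ 1.90 mH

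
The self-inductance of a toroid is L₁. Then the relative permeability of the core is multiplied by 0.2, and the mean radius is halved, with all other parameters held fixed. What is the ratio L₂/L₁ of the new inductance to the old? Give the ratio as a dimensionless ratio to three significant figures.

For a toroid, L ∝ μᵣN²A/R.
L₂/L₁ = (0.2) × (0.5)^-1 = 0.400.

L₂/L₁ = 0.400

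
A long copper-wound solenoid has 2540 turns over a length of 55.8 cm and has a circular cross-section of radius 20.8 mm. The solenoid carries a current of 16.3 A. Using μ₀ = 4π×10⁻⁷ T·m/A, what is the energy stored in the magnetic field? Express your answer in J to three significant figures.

A = πr² = π(2.080×10^-2 m)² = 1.359×10^-3 m².
L = μ₀N²A/ℓ = (4π×10⁻⁷)(2540)²(1.359×10^-3)/(0.558) = 1.9748×10^-2 H.
U = ½LI² = ½(1.9748×10^-2)(16.3)² = 2.623 J.

U ≈ 2.62 J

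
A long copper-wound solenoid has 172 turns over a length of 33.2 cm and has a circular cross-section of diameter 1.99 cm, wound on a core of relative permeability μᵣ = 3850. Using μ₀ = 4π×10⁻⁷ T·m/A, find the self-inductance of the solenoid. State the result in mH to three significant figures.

L ≈ 134 mH

A = π(d/2)² = π(9.950×10^-3 m)² = 3.110×10^-4 m².
For a long solenoid, L = μ₀μᵣN²A/ℓ.
L = (4π×10⁻⁷)(3850)(172)²(3.110×10^-4)/(0.332 m) = 0.1341 H.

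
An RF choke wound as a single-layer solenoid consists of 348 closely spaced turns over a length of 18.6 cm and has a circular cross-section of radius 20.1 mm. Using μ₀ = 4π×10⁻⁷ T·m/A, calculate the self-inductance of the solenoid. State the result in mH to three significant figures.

A = πr² = π(2.010×10^-2 m)² = 1.269×10^-3 m².
For a long solenoid, L = μ₀N²A/ℓ.
L = (4π×10⁻⁷)(348)²(1.269×10^-3)/(0.186 m) = 1.038×10^-3 H.

L ≈ 1.04 mH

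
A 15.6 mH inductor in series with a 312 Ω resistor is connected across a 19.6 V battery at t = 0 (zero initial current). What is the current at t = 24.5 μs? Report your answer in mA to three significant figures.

τ = L/R = 1.560×10^-2/312 = 5.000×10^-5 s; final current I_∞ = ε/R = 19.6/312 = 6.282×10^-2 A.
I(t) = I_∞(1 − e^(−t/τ)) with t/τ = 0.490.
I = (6.282×10^-2)(1 − e^(−0.490)) = 2.434×10^-2 A.

I ≈ 24.3 mA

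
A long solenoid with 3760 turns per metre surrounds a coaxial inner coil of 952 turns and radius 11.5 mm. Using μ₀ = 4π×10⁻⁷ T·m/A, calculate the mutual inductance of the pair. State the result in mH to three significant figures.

M ≈ 1.87 mH

The outer solenoid produces a uniform field B₁ = μ₀n₁I₁ across the inner coil,
so the flux linkage is N₂Φ = N₂B₁A₂ = μ₀n₁N₂A₂·I₁, giving M = μ₀n₁N₂A₂.
A₂ = πr² = π(1.150×10^-2 m)² = 4.1548×10^-4 m².
M = (4π×10⁻⁷)(3760)(952)(4.1548×10^-4) = 1.869×10^-3 H.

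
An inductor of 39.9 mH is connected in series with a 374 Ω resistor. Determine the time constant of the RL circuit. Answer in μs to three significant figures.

τ = L/R = (3.990×10^-2 H)/(374 Ω) = 1.067×10^-4 s.

τ ≈ 107 μs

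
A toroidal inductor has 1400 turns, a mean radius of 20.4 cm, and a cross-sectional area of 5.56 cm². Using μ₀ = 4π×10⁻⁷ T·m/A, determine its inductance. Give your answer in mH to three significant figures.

L ≈ 1.07 mH

For a thin toroid, L = μ₀N²A/(2πR).
L = (4π×10⁻⁷)(1400)²(5.560×10^-4) / (2π×0.204 m) = 1.068×10^-3 H.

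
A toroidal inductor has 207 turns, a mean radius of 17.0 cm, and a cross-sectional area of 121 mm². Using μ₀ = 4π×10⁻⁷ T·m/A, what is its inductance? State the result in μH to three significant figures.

L ≈ 6.10 μH

For a thin toroid, L = μ₀N²A/(2πR).
L = (4π×10⁻⁷)(207)²(1.210×10^-4) / (2π×0.17 m) = 6.100×10^-6 H.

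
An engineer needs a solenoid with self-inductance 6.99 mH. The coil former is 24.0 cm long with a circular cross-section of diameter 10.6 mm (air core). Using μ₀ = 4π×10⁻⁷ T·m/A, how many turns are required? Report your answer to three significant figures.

N ≈ 3890 turns

A = π(d/2)² = π(5.300×10^-3 m)² = 8.8247×10^-5 m².
From L = μ₀N²A/ℓ, N = √(Lℓ / (μ₀A)).
N = √[(6.990×10^-3)(0.24) / ((4π×10⁻⁷)×8.8247×10^-5)] = √(1.513×10^7) ≈ 3889.5.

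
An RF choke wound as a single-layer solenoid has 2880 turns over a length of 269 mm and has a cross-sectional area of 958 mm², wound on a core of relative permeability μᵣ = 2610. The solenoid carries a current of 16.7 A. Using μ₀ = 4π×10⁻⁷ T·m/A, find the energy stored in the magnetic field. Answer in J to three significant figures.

U ≈ 13500 J

A = 958 mm² = 9.580×10^-4 m².
L = μ₀μᵣN²A/ℓ = (4π×10⁻⁷)(2610)(2880)²(9.580×10^-4)/(0.269) = 96.88 H.
U = ½LI² = ½(96.88)(16.7)² = 1.351×10^4 J.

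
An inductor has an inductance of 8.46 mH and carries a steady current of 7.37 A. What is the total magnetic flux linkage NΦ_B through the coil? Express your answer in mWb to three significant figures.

From L = NΦ_B/I, the flux linkage is NΦ_B = LI.
NΦ_B = (8.460×10^-3 H)(7.37 A) = 6.235×10^-2 Wb.

NΦ_B ≈ 62.4 mWb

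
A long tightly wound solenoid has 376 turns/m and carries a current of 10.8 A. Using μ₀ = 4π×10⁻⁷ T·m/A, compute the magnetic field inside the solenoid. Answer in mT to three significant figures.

B ≈ 5.10 mT

Inside a long solenoid, B = μ₀nI.
B = (4π×10⁻⁷)(376 m⁻¹)(10.8 A) = 5.103×10^-3 T.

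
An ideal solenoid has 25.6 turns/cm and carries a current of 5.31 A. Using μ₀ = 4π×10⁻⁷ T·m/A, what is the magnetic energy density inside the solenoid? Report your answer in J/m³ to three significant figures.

u ≈ 116 J/m³

B = μ₀nI = (4π×10⁻⁷)(2.560×10^3)(5.31) = 1.708×10^-2 T.
u = B²/(2μ₀) = (1.708×10^-2)²/(2×4π×10⁻⁷) = 116.1 J/m³.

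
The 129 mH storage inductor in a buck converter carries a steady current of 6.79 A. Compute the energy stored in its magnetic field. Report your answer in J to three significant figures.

U ≈ 2.97 J

Stored magnetic energy: U = ½LI².
U = ½(0.129 H)(6.79 A)² = 2.974 J.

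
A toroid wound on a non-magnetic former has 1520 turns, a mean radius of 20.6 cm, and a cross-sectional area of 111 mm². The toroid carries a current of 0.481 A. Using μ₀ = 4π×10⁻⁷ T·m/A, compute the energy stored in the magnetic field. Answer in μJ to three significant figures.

L = μ₀N²A/(2πR) = (4π×10⁻⁷)(1520)²(1.110×10^-4)/(2π×0.206) = 2.490×10^-4 H.
U = ½LI² = ½(2.490×10^-4)(0.481)² = 2.880×10^-5 J.

U ≈ 28.8 μJ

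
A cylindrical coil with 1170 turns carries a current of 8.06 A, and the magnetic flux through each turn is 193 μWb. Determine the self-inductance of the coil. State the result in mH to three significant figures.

L ≈ 28.0 mH

Self-inductance is defined by L = NΦ_B/I (flux linkage over current).
L = (1170)(1.930×10^-4 Wb)/(8.06 A) = 2.802×10^-2 H.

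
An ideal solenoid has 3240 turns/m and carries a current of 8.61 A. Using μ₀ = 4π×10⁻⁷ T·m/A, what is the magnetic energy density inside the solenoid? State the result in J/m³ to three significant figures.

B = μ₀nI = (4π×10⁻⁷)(3.240×10^3)(8.61) = 3.506×10^-2 T.
u = B²/(2μ₀) = (3.506×10^-2)²/(2×4π×10⁻⁷) = 489 J/m³.

u ≈ 489 J/m³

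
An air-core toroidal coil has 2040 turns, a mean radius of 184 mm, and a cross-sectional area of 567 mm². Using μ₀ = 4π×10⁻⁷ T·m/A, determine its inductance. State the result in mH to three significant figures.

L ≈ 2.56 mH

For a thin toroid, L = μ₀N²A/(2πR).
L = (4π×10⁻⁷)(2040)²(5.670×10^-4) / (2π×0.184 m) = 2.5648×10^-3 H.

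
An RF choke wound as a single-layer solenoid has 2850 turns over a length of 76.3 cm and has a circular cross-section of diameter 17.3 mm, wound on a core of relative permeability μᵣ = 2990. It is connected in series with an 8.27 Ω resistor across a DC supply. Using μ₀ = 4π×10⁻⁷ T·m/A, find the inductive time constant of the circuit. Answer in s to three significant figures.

A = π(d/2)² = π(8.650×10^-3 m)² = 2.351×10^-4 m².
L = μ₀μᵣN²A/ℓ = (4π×10⁻⁷)(2990)(2850)²(2.351×10^-4)/(0.763) = 9.402 H.
τ = L/R = (9.402)/(8.27) = 1.137 s.

τ ≈ 1.14 s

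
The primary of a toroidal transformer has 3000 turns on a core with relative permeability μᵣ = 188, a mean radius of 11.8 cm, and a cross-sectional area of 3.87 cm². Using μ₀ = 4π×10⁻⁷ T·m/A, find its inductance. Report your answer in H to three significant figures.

L ≈ 1.11 H

For a thin toroid, L = μ₀μᵣN²A/(2πR).
L = (4π×10⁻⁷)(188)(3000)²(3.870×10^-4) / (2π×0.118 m) = 1.11 H.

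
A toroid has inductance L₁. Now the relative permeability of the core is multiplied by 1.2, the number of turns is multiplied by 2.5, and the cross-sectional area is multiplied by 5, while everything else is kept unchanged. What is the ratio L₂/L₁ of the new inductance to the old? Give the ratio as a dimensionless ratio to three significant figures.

L₂/L₁ = 37.5

For a toroid, L ∝ μᵣN²A/R.
L₂/L₁ = (1.2) × (2.5)^2 × (5) = 37.5.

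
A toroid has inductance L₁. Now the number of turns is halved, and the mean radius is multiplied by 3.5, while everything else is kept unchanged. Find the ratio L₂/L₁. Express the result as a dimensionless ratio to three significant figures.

L₂/L₁ = 0.0714

For a toroid, L ∝ μᵣN²A/R.
L₂/L₁ = (0.5)^2 × (3.5)^-1 = 0.0714.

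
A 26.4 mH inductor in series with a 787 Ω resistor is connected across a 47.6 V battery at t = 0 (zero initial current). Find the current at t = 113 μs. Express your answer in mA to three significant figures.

τ = L/R = 2.640×10^-2/787 = 3.3545×10^-5 s; final current I_∞ = ε/R = 47.6/787 = 6.048×10^-2 A.
I(t) = I_∞(1 − e^(−t/τ)) with t/τ = 3.369.
I = (6.048×10^-2)(1 − e^(−3.369)) = 5.840×10^-2 A.

I ≈ 58.4 mA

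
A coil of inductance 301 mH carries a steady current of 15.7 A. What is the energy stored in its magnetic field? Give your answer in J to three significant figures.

Stored magnetic energy: U = ½LI².
U = ½(0.301 H)(15.7 A)² = 37.1 J.

U ≈ 37.1 J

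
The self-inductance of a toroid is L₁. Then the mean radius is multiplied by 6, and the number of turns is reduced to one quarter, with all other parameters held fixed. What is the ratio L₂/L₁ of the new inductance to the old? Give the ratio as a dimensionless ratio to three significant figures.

For a toroid, L ∝ μᵣN²A/R.
L₂/L₁ = (6)^-1 × (0.25)^2 = 0.0104.

L₂/L₁ = 0.0104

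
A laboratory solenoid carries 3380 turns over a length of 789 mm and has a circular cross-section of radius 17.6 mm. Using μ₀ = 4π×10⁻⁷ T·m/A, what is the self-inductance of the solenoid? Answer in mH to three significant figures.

L ≈ 17.7 mH

A = πr² = π(1.760×10^-2 m)² = 9.731×10^-4 m².
For a long solenoid, L = μ₀N²A/ℓ.
L = (4π×10⁻⁷)(3380)²(9.731×10^-4)/(0.789 m) = 1.771×10^-2 H.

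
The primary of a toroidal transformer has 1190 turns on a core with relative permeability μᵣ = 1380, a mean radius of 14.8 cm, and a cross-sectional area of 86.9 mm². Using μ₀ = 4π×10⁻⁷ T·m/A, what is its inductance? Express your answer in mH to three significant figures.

L ≈ 229 mH

For a thin toroid, L = μ₀μᵣN²A/(2πR).
L = (4π×10⁻⁷)(1380)(1190)²(8.690×10^-5) / (2π×0.148 m) = 0.22949 H.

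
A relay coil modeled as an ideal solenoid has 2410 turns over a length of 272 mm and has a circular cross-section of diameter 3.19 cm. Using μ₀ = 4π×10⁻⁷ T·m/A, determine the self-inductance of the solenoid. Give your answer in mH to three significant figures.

A = π(d/2)² = π(1.595×10^-2 m)² = 7.992×10^-4 m².
For a long solenoid, L = μ₀N²A/ℓ.
L = (4π×10⁻⁷)(2410)²(7.992×10^-4)/(0.272 m) = 2.1446×10^-2 H.

L ≈ 21.4 mH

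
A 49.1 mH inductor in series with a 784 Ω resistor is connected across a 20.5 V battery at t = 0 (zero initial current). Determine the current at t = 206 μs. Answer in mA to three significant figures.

I ≈ 25.2 mA

τ = L/R = 4.910×10^-2/784 = 6.263×10^-5 s; final current I_∞ = ε/R = 20.5/784 = 2.6148×10^-2 A.
I(t) = I_∞(1 − e^(−t/τ)) with t/τ = 3.289.
I = (2.6148×10^-2)(1 − e^(−3.289)) = 2.517×10^-2 A.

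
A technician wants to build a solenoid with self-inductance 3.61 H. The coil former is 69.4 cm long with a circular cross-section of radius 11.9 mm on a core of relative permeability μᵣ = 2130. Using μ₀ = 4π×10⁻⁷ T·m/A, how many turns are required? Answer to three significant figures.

N ≈ 1450 turns

A = πr² = π(1.190×10^-2 m)² = 4.449×10^-4 m².
From L = μ₀μᵣN²A/ℓ, N = √(Lℓ / (μ₀μᵣA)).
N = √[(3.61)(0.694) / ((4π×10⁻⁷)(2130)×4.449×10^-4)] = √(2.104×10^6) ≈ 1450.5.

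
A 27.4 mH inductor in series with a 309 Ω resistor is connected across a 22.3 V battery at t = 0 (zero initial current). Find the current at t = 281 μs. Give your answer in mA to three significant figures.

τ = L/R = 2.740×10^-2/309 = 8.867×10^-5 s; final current I_∞ = ε/R = 22.3/309 = 7.217×10^-2 A.
I(t) = I_∞(1 − e^(−t/τ)) with t/τ = 3.169.
I = (7.217×10^-2)(1 − e^(−3.169)) = 6.913×10^-2 A.

I ≈ 69.1 mA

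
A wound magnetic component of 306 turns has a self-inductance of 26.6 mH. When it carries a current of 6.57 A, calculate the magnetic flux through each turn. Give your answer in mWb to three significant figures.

From L = NΦ_B/I, the flux per turn is Φ_B = LI/N.
Φ_B = (2.660×10^-2 H)(6.57 A)/306 = 5.711×10^-4 Wb.

Φ_B ≈ 0.571 mWb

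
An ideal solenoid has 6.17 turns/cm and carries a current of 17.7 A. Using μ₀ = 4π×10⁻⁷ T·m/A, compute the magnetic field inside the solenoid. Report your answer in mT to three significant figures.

B ≈ 13.7 mT

Inside a long solenoid, B = μ₀nI.
B = (4π×10⁻⁷)(617 m⁻¹)(17.7 A) = 1.372×10^-2 T.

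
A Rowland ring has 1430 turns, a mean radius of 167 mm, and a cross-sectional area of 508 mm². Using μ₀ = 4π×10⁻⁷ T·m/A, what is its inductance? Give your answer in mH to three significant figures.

L ≈ 1.24 mH

For a thin toroid, L = μ₀N²A/(2πR).
L = (4π×10⁻⁷)(1430)²(5.080×10^-4) / (2π×0.167 m) = 1.244×10^-3 H.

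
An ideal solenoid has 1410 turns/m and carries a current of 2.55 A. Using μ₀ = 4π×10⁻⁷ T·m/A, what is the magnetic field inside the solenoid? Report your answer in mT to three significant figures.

B ≈ 4.52 mT

Inside a long solenoid, B = μ₀nI.
B = (4π×10⁻⁷)(1.410×10^3 m⁻¹)(2.55 A) = 4.518×10^-3 T.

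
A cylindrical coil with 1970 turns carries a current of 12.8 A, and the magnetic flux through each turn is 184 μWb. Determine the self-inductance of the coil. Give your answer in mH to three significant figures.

Self-inductance is defined by L = NΦ_B/I (flux linkage over current).
L = (1970)(1.840×10^-4 Wb)/(12.8 A) = 2.832×10^-2 H.

L ≈ 28.3 mH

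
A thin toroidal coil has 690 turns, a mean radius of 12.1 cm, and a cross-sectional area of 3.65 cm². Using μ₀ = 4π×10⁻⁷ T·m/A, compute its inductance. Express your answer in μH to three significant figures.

For a thin toroid, L = μ₀N²A/(2πR).
L = (4π×10⁻⁷)(690)²(3.650×10^-4) / (2π×0.121 m) = 2.872×10^-4 H.

L ≈ 287 μH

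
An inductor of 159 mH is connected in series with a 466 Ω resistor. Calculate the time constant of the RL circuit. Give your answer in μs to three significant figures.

τ = L/R = (0.159 H)/(466 Ω) = 3.412×10^-4 s.

τ ≈ 341 μs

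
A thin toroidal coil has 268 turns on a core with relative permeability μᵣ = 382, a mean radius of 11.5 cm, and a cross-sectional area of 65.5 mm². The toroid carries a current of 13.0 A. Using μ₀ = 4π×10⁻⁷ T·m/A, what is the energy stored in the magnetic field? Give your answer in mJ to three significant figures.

U ≈ 264 mJ

L = μ₀μᵣN²A/(2πR) = (4π×10⁻⁷)(382)(268)²(6.550×10^-5)/(2π×0.115) = 3.125×10^-3 H.
U = ½LI² = ½(3.125×10^-3)(13.0)² = 0.2641 J.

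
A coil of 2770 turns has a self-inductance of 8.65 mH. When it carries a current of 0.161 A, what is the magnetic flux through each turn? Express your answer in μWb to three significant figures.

From L = NΦ_B/I, the flux per turn is Φ_B = LI/N.
Φ_B = (8.650×10^-3 H)(0.161 A)/2770 = 5.028×10^-7 Wb.

Φ_B ≈ 0.503 μWb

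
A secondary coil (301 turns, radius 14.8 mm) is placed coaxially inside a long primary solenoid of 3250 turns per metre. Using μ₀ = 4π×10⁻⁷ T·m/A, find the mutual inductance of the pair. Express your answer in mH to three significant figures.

The outer solenoid produces a uniform field B₁ = μ₀n₁I₁ across the inner coil,
so the flux linkage is N₂Φ = N₂B₁A₂ = μ₀n₁N₂A₂·I₁, giving M = μ₀n₁N₂A₂.
A₂ = πr² = π(1.480×10^-2 m)² = 6.881×10^-4 m².
M = (4π×10⁻⁷)(3250)(301)(6.881×10^-4) = 8.459×10^-4 H.

M ≈ 0.846 mH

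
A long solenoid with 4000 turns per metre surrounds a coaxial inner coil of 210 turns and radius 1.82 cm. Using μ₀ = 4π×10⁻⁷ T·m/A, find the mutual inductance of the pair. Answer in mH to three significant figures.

The outer solenoid produces a uniform field B₁ = μ₀n₁I₁ across the inner coil,
so the flux linkage is N₂Φ = N₂B₁A₂ = μ₀n₁N₂A₂·I₁, giving M = μ₀n₁N₂A₂.
A₂ = πr² = π(1.820×10^-2 m)² = 1.041×10^-3 m².
M = (4π×10⁻⁷)(4000)(210)(1.041×10^-3) = 1.098×10^-3 H.

M ≈ 1.10 mH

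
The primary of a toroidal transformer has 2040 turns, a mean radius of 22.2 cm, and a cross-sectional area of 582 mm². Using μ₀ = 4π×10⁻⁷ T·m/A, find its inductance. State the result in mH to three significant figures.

For a thin toroid, L = μ₀N²A/(2πR).
L = (4π×10⁻⁷)(2040)²(5.820×10^-4) / (2π×0.222 m) = 2.182×10^-3 H.

L ≈ 2.18 mH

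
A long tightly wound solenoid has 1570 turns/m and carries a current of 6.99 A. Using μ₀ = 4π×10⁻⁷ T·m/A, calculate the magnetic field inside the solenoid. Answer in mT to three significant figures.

B ≈ 13.8 mT

Inside a long solenoid, B = μ₀nI.
B = (4π×10⁻⁷)(1.570×10^3 m⁻¹)(6.99 A) = 1.379×10^-2 T.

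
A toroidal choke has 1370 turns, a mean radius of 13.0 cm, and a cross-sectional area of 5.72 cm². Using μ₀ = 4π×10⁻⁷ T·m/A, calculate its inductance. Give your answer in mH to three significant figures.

For a thin toroid, L = μ₀N²A/(2πR).
L = (4π×10⁻⁷)(1370)²(5.720×10^-4) / (2π×0.13 m) = 1.652×10^-3 H.

L ≈ 1.65 mH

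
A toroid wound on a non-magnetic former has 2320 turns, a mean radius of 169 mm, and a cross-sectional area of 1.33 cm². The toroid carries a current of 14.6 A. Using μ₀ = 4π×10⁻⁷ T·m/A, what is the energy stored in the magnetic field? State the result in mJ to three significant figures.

U ≈ 90.3 mJ

L = μ₀N²A/(2πR) = (4π×10⁻⁷)(2320)²(1.330×10^-4)/(2π×0.169) = 8.472×10^-4 H.
U = ½LI² = ½(8.472×10^-4)(14.6)² = 9.029×10^-2 J.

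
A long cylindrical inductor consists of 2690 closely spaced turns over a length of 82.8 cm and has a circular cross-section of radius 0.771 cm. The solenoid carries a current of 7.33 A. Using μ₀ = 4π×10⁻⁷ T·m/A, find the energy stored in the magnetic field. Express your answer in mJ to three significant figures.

A = πr² = π(7.710×10^-3 m)² = 1.867×10^-4 m².
L = μ₀N²A/ℓ = (4π×10⁻⁷)(2690)²(1.867×10^-4)/(0.828) = 2.051×10^-3 H.
U = ½LI² = ½(2.051×10^-3)(7.33)² = 5.510×10^-2 J.

U ≈ 55.1 mJ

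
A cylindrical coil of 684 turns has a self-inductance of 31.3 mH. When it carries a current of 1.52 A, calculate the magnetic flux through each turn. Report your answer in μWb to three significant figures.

From L = NΦ_B/I, the flux per turn is Φ_B = LI/N.
Φ_B = (3.130×10^-2 H)(1.52 A)/684 = 6.956×10^-5 Wb.

Φ_B ≈ 69.6 μWb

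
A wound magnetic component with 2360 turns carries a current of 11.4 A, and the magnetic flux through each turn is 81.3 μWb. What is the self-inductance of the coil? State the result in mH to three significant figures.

Self-inductance is defined by L = NΦ_B/I (flux linkage over current).
L = (2360)(8.130×10^-5 Wb)/(11.4 A) = 1.683×10^-2 H.

L ≈ 16.8 mH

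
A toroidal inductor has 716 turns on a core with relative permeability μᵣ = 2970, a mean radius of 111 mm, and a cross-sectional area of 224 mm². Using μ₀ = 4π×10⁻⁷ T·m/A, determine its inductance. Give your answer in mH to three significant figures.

L ≈ 615 mH

For a thin toroid, L = μ₀μᵣN²A/(2πR).
L = (4π×10⁻⁷)(2970)(716)²(2.240×10^-4) / (2π×0.111 m) = 0.6145 H.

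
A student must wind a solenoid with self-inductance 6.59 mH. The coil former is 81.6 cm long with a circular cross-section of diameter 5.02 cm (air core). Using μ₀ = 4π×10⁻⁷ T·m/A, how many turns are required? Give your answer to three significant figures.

A = π(d/2)² = π(2.510×10^-2 m)² = 1.979×10^-3 m².
From L = μ₀N²A/ℓ, N = √(Lℓ / (μ₀A)).
N = √[(6.590×10^-3)(0.816) / ((4π×10⁻⁷)×1.979×10^-3)] = √(2.162×10^6) ≈ 1470.4.

N ≈ 1470 turns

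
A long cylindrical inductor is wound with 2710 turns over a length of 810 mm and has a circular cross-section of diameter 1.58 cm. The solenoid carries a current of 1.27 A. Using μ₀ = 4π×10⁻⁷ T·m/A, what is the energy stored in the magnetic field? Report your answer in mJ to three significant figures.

U ≈ 1.80 mJ

A = π(d/2)² = π(7.900×10^-3 m)² = 1.961×10^-4 m².
L = μ₀N²A/ℓ = (4π×10⁻⁷)(2710)²(1.961×10^-4)/(0.81) = 2.234×10^-3 H.
U = ½LI² = ½(2.234×10^-3)(1.27)² = 1.802×10^-3 J.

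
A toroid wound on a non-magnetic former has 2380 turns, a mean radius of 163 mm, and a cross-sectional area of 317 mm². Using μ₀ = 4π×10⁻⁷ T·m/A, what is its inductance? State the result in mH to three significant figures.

L ≈ 2.20 mH

For a thin toroid, L = μ₀N²A/(2πR).
L = (4π×10⁻⁷)(2380)²(3.170×10^-4) / (2π×0.163 m) = 2.203×10^-3 H.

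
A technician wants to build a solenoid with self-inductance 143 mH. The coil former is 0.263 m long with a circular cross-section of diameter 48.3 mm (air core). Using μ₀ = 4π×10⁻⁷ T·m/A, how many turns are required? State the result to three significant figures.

N ≈ 4040 turns

A = π(d/2)² = π(2.415×10^-2 m)² = 1.832×10^-3 m².
From L = μ₀N²A/ℓ, N = √(Lℓ / (μ₀A)).
N = √[(0.143)(0.263) / ((4π×10⁻⁷)×1.832×10^-3)] = √(1.633×10^7) ≈ 4041.6.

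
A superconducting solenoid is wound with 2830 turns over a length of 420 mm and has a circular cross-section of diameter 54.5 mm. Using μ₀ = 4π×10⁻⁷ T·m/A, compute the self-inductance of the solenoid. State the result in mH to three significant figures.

L ≈ 55.9 mH

A = π(d/2)² = π(2.725×10^-2 m)² = 2.333×10^-3 m².
For a long solenoid, L = μ₀N²A/ℓ.
L = (4π×10⁻⁷)(2830)²(2.333×10^-3)/(0.42 m) = 5.590×10^-2 H.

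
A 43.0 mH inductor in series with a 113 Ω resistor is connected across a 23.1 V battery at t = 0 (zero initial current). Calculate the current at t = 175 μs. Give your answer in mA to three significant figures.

τ = L/R = 4.300×10^-2/113 = 3.805×10^-4 s; final current I_∞ = ε/R = 23.1/113 = 0.2044 A.
I(t) = I_∞(1 − e^(−t/τ)) with t/τ = 0.460.
I = (0.2044)(1 − e^(−0.460)) = 7.536×10^-2 A.

I ≈ 75.4 mA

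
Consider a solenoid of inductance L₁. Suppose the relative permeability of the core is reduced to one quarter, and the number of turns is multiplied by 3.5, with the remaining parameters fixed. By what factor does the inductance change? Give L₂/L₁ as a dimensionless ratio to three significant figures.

L₂/L₁ = 3.06

For a solenoid, L ∝ μᵣN²A/ℓ.
L₂/L₁ = (0.25) × (3.5)^2 = 3.06.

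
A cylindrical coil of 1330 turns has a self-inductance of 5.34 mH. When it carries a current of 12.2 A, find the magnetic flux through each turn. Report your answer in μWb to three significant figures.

Φ_B ≈ 49.0 μWb

From L = NΦ_B/I, the flux per turn is Φ_B = LI/N.
Φ_B = (5.340×10^-3 H)(12.2 A)/1330 = 4.898×10^-5 Wb.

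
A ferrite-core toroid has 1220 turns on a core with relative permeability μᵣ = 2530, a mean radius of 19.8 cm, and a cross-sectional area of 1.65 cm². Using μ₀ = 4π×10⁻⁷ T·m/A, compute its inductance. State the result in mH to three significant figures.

For a thin toroid, L = μ₀μᵣN²A/(2πR).
L = (4π×10⁻⁷)(2530)(1220)²(1.650×10^-4) / (2π×0.198 m) = 0.6276 H.

L ≈ 628 mH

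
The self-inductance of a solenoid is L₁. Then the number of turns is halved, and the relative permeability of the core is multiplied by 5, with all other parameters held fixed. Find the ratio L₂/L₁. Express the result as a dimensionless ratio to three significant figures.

L₂/L₁ = 1.25

For a solenoid, L ∝ μᵣN²A/ℓ.
L₂/L₁ = (0.5)^2 × (5) = 1.25.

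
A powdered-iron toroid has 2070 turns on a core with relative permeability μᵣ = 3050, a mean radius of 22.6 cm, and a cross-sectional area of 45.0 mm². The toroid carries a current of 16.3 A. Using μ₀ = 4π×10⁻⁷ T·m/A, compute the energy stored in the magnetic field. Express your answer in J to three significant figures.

U ≈ 69.1 J

L = μ₀μᵣN²A/(2πR) = (4π×10⁻⁷)(3050)(2070)²(4.500×10^-5)/(2π×0.226) = 0.5204 H.
U = ½LI² = ½(0.5204)(16.3)² = 69.14 J.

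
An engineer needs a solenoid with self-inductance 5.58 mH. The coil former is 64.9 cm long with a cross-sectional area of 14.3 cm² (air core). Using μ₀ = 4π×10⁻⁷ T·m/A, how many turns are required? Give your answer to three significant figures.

A = 14.3 cm² = 1.430×10^-3 m².
From L = μ₀N²A/ℓ, N = √(Lℓ / (μ₀A)).
N = √[(5.580×10^-3)(0.649) / ((4π×10⁻⁷)×1.430×10^-3)] = √(2.015×10^6) ≈ 1419.6.

N ≈ 1420 turns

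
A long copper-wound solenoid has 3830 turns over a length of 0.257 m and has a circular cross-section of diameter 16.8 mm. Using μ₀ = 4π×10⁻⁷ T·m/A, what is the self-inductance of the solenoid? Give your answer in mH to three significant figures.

L ≈ 15.9 mH

A = π(d/2)² = π(8.400×10^-3 m)² = 2.217×10^-4 m².
For a long solenoid, L = μ₀N²A/ℓ.
L = (4π×10⁻⁷)(3830)²(2.217×10^-4)/(0.257 m) = 1.590×10^-2 H.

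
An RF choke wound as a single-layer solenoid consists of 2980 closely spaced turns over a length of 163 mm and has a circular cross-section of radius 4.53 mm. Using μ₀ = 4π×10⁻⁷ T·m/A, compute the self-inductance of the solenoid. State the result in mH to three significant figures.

A = πr² = π(4.530×10^-3 m)² = 6.447×10^-5 m².
For a long solenoid, L = μ₀N²A/ℓ.
L = (4π×10⁻⁷)(2980)²(6.447×10^-5)/(0.163 m) = 4.414×10^-3 H.

L ≈ 4.41 mH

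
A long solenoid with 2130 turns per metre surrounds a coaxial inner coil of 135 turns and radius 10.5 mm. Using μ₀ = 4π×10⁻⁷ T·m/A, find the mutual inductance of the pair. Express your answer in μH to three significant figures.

The outer solenoid produces a uniform field B₁ = μ₀n₁I₁ across the inner coil,
so the flux linkage is N₂Φ = N₂B₁A₂ = μ₀n₁N₂A₂·I₁, giving M = μ₀n₁N₂A₂.
A₂ = πr² = π(1.050×10^-2 m)² = 3.464×10^-4 m².
M = (4π×10⁻⁷)(2130)(135)(3.464×10^-4) = 1.252×10^-4 H.

M ≈ 125 μH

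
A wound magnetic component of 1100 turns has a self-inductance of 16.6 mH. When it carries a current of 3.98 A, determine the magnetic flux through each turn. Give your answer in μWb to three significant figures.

Φ_B ≈ 60.1 μWb

From L = NΦ_B/I, the flux per turn is Φ_B = LI/N.
Φ_B = (1.660×10^-2 H)(3.98 A)/1100 = 6.006×10^-5 Wb.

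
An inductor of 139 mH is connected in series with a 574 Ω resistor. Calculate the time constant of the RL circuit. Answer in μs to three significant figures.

τ ≈ 242 μs

τ = L/R = (0.139 H)/(574 Ω) = 2.422×10^-4 s.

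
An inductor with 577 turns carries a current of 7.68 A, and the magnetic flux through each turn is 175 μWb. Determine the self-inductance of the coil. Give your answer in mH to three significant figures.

L ≈ 13.1 mH

Self-inductance is defined by L = NΦ_B/I (flux linkage over current).
L = (577)(1.750×10^-4 Wb)/(7.68 A) = 1.3148×10^-2 H.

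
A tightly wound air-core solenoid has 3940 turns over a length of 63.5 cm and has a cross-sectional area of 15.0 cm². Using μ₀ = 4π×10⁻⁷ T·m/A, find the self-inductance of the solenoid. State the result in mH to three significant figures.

L ≈ 46.1 mH

A = 15.0 cm² = 1.500×10^-3 m².
For a long solenoid, L = μ₀N²A/ℓ.
L = (4π×10⁻⁷)(3940)²(1.500×10^-3)/(0.635 m) = 4.608×10^-2 H.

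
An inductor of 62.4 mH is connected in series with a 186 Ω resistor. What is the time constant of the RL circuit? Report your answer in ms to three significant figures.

τ ≈ 0.335 ms

τ = L/R = (6.240×10^-2 H)/(186 Ω) = 3.3548×10^-4 s.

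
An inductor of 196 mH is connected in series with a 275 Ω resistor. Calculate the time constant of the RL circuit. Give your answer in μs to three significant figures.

τ = L/R = (0.196 H)/(275 Ω) = 7.127×10^-4 s.

τ ≈ 713 μs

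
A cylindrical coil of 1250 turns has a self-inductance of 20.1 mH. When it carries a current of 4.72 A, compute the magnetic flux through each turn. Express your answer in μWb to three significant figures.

Φ_B ≈ 75.9 μWb

From L = NΦ_B/I, the flux per turn is Φ_B = LI/N.
Φ_B = (2.010×10^-2 H)(4.72 A)/1250 = 7.590×10^-5 Wb.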